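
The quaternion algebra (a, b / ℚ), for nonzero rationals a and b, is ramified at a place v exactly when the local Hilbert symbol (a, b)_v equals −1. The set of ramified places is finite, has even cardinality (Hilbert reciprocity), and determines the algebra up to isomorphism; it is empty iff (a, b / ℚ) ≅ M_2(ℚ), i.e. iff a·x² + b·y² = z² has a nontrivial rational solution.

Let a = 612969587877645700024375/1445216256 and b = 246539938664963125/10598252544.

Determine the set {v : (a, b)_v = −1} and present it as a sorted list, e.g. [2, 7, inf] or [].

(a, b) ≡ (391, 38874) mod (ℚ^×)²; places V = {2, 3, 5, 7, 11, 13, 17, 19, 23, 31, ∞}.
(a,b)_23: α=7, u≡7; β=4, v≡18 (mod 23); (7|23)=-1, (18|23)=+1; sign (−1)^0·-1^4·+1^7 = +1.
(a,b)_2: α=-14, β=-15; u≡7, v≡5 (mod 8); ε(u)ε(v)=1·0, αω(v)=-14·1, βω(u)=-15·0; sum ≡ 0  ⇒  +1.
(a,b)_17: α=3, u≡7; β=2, v≡14 (mod 17); (7|17)=-1, (14|17)=-1; sign (−1)^0·-1^2·-1^3 = -1.
(a,b)_13: α=2, u≡3; β=2, v≡1 (mod 13); (3|13)=+1, (1|13)=+1; sign (−1)^0·+1^2·+1^2 = +1.
(a,b)_11: α=-2, u≡2; β=-3, v≡5 (mod 11); (2|11)=-1, (5|11)=+1; sign (−1)^0·-1^-3·+1^-2 = -1.
(a,b)_5: α=4, u≡4; β=4, v≡4 (mod 5); (4|5)=+1, (4|5)=+1; sign (−1)^0·+1^4·+1^4 = +1.
(a,b)_∞: sgn(391)=+, sgn(38874)=+, so +1.
(a,b)_3: α=-6, u≡1; β=-5, v≡1 (mod 3); (1|3)=+1, (1|3)=+1; sign (−1)^0·+1^-5·+1^-6 = +1.
(a,b)_31: α=2, u≡14; β=1, v≡1 (mod 31); (14|31)=+1, (1|31)=+1; sign (−1)^0·+1^1·+1^2 = +1.
(a,b)_19: α=2, u≡6; β=1, v≡3 (mod 19); (6|19)=+1, (3|19)=-1; sign (−1)^0·+1^1·-1^2 = +1.
(a,b)_7: α=0, u≡3; β=2, v≡3 (mod 7); (3|7)=-1, (3|7)=-1; sign (−1)^0·-1^2·-1^0 = +1.
Ram(391, 38874) = {11, 17}; no ℚ_11-point on the conic.

[11, 17]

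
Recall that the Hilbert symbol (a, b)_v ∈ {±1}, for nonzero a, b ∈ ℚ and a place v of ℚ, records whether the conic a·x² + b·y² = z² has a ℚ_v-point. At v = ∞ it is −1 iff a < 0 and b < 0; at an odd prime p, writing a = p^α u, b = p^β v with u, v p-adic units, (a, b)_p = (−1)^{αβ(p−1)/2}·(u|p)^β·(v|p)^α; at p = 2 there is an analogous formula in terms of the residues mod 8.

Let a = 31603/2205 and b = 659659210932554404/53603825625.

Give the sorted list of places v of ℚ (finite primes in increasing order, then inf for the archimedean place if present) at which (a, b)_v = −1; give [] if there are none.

(a, b) ≡ (935, 124729) mod (ℚ^×)²; places V = {2, 3, 5, 7, 11, 13, 17, 23, 29, 43, ∞}.
(a,b)_∞: sgn(935)=+, sgn(124729)=+, so +1.
(a,b)_7: α=-2, u≡4; β=-6, v≡6 (mod 7); (4|7)=+1, (6|7)=-1; sign (−1)^0·+1^-6·-1^-2 = +1.
(a,b)_29: α=0, u≡22; β=1, v≡22 (mod 29); (22|29)=+1, (22|29)=+1; sign (−1)^0·+1^1·+1^0 = +1.
(a,b)_11: α=1, u≡7; β=5, v≡4 (mod 11); (7|11)=-1, (4|11)=+1; sign (−1)^1·-1^5·+1^1 = +1.
(a,b)_23: α=0, u≡15; β=1, v≡1 (mod 23); (15|23)=-1, (1|23)=+1; sign (−1)^0·-1^1·+1^0 = -1.
(a,b)_43: α=0, u≡7; β=2, v≡8 (mod 43); (7|43)=-1, (8|43)=-1; sign (−1)^0·-1^2·-1^0 = +1.
(a,b)_3: α=-2, u≡2; β=-6, v≡1 (mod 3); (2|3)=-1, (1|3)=+1; sign (−1)^0·-1^-6·+1^-2 = +1.
(a,b)_13: α=2, u≡12; β=2, v≡11 (mod 13); (12|13)=+1, (11|13)=-1; sign (−1)^0·+1^2·-1^2 = +1.
(a,b)_5: α=-1, u≡3; β=-4, v≡4 (mod 5); (3|5)=-1, (4|5)=+1; sign (−1)^0·-1^-4·+1^-1 = +1.
(a,b)_17: α=1, u≡9; β=3, v≡7 (mod 17); (9|17)=+1, (7|17)=-1; sign (−1)^0·+1^3·-1^1 = -1.
(a,b)_2: α=0, β=2; u≡7, v≡1 (mod 8); ε(u)ε(v)=1·0, αω(v)=0·0, βω(u)=2·0; sum ≡ 0  ⇒  +1.
|Ram(935, 124729)| = 2, even; anisotropic at {17, 23}.

[17, 23]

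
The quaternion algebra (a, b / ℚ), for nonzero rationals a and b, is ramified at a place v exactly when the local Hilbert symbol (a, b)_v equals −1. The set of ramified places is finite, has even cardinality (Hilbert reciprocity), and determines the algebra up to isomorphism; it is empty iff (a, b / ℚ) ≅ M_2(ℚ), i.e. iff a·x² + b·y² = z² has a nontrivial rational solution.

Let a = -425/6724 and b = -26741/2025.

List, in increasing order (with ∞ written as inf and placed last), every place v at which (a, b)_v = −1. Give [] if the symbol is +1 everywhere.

[2, inf]

(a, b) ≡ (-17, -221) mod (ℚ^×)²; places V = {2, 3, 5, 11, 13, 17, 41, ∞}.
(a,b)_2: α=-2, β=0; u≡7, v≡3 (mod 8); ε(u)ε(v)=1·1, αω(v)=-2·1, βω(u)=0·0; sum ≡ 1  ⇒  -1.
(a,b)_3: α=0, u≡1; β=-4, v≡1 (mod 3); (1|3)=+1, (1|3)=+1; sign (−1)^0·+1^-4·+1^0 = +1.
(a,b)_41: α=-2, u≡27; β=0, v≡2 (mod 41); (27|41)=-1, (2|41)=+1; sign (−1)^0·-1^0·+1^-2 = +1.
(a,b)_5: α=2, u≡2; β=-2, v≡4 (mod 5); (2|5)=-1, (4|5)=+1; sign (−1)^0·-1^-2·+1^2 = +1.
(a,b)_∞: sgn(-17)=−, sgn(-221)=−, so -1.
(a,b)_17: α=1, u≡1; β=1, v≡4 (mod 17); (1|17)=+1, (4|17)=+1; sign (−1)^0·+1^1·+1^1 = +1.
(a,b)_11: α=0, u≡5; β=2, v≡10 (mod 11); (5|11)=+1, (10|11)=-1; sign (−1)^0·+1^2·-1^0 = +1.
(a,b)_13: α=0, u≡10; β=1, v≡1 (mod 13); (10|13)=+1, (1|13)=+1; sign (−1)^0·+1^1·+1^0 = +1.
(-17, -221 / ℚ) ramifies at {2, ∞}: a division algebra.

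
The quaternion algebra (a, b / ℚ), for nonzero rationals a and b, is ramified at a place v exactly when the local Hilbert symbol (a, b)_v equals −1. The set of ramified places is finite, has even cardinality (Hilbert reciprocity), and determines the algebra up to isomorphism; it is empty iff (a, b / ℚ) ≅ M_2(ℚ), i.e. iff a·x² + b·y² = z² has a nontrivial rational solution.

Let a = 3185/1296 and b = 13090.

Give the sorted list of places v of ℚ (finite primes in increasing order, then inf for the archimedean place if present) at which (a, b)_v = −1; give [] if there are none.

[11, 17]

Mod squares: a ≡ 65, b ≡ 13090. Check v ∈ {∞, 2, 3, 5, 7, 11, 13, 17}.
v=5: a=5^1·(≡2), b=5^1·(≡3) mod 5; (2|5)=-1, (3|5)=-1; (−1)^{1·1·2}·(-1)^1·(-1)^1 = +1.
v=2: v_2(a)=-4, v_2(b)=1; units ≡ 1, 1 (mod 8); ε·ε+αω+βω = 0·0+-4·0+1·0 ≡ 0  ⇒  (a,b)_2 = +1.
v=13: a=13^1·(≡7), b=13^0·(≡12) mod 13; (7|13)=-1, (12|13)=+1; (−1)^{1·0·6}·(-1)^0·(+1)^1 = +1.
v=7: a=7^2·(≡2), b=7^1·(≡1) mod 7; (2|7)=+1, (1|7)=+1; (−1)^{2·1·3}·(+1)^1·(+1)^2 = +1.
v=17: a=17^0·(≡10), b=17^1·(≡5) mod 17; (10|17)=-1, (5|17)=-1; (−1)^{0·1·8}·(-1)^1·(-1)^0 = -1.
v=∞: 65 > 0 and 13090 > 0  ⇒  (a,b)_∞ = +1.
v=3: a=3^-4·(≡2), b=3^0·(≡1) mod 3; (2|3)=-1, (1|3)=+1; (−1)^{-4·0·1}·(-1)^0·(+1)^-4 = +1.
v=11: a=11^0·(≡8), b=11^1·(≡2) mod 11; (8|11)=-1, (2|11)=-1; (−1)^{0·1·5}·(-1)^1·(-1)^0 = -1.
(65, 13090 / ℚ) ramifies at {11, 17}: a division algebra.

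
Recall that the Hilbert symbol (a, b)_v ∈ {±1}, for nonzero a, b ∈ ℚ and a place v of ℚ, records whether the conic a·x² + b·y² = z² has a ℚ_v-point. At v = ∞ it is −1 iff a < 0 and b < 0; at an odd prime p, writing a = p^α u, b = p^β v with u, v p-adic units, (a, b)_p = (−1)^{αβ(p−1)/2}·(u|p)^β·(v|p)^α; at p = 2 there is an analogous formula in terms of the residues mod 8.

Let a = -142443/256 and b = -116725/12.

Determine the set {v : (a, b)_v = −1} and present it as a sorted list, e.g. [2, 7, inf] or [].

[7, 19, 23, inf]

Mod squares: a ≡ -323, b ≡ -14007. Check v ∈ {∞, 2, 3, 5, 7, 17, 19, 23, 29}.
v=29: a=29^0·(≡28), b=29^1·(≡15) mod 29; (28|29)=+1, (15|29)=-1; (−1)^{0·1·14}·(+1)^1·(-1)^0 = +1.
v=∞: -323 < 0 and -14007 < 0  ⇒  (a,b)_∞ = -1.
v=17: a=17^1·(≡2), b=17^0·(≡4) mod 17; (2|17)=+1, (4|17)=+1; (−1)^{1·0·8}·(+1)^0·(+1)^1 = +1.
v=7: a=7^2·(≡3), b=7^1·(≡4) mod 7; (3|7)=-1, (4|7)=+1; (−1)^{2·1·3}·(-1)^1·(+1)^2 = -1.
v=19: a=19^1·(≡3), b=19^0·(≡12) mod 19; (3|19)=-1, (12|19)=-1; (−1)^{1·0·9}·(-1)^0·(-1)^1 = -1.
v=2: v_2(a)=-8, v_2(b)=-2; units ≡ 5, 1 (mod 8); ε·ε+αω+βω = 0·0+-8·0+-2·1 ≡ 0  ⇒  (a,b)_2 = +1.
v=23: a=23^0·(≡14), b=23^1·(≡16) mod 23; (14|23)=-1, (16|23)=+1; (−1)^{0·1·11}·(-1)^1·(+1)^0 = -1.
v=3: a=3^2·(≡1), b=3^-1·(≡2) mod 3; (1|3)=+1, (2|3)=-1; (−1)^{2·-1·1}·(+1)^-1·(-1)^2 = +1.
v=5: a=5^0·(≡2), b=5^2·(≡3) mod 5; (2|5)=-1, (3|5)=-1; (−1)^{0·2·2}·(-1)^2·(-1)^0 = +1.
Ram(-323, -14007) = {7, 19, 23, ∞}; no ℚ_7-point on the conic.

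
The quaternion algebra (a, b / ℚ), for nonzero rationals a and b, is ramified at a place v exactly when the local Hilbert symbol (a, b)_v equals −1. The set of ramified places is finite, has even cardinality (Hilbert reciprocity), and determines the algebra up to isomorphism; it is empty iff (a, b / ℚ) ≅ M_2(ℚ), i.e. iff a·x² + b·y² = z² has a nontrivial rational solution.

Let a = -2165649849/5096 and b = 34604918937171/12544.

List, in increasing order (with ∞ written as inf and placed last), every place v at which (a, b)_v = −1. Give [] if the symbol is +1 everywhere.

[11, 13]

Mod squares: a ≡ -5434, b ≡ 11. Check v ∈ {∞, 2, 3, 7, 11, 13, 19, 29, 37}.
v=7: a=7^-2·(≡6), b=7^-2·(≡4) mod 7; (6|7)=-1, (4|7)=+1; (−1)^{-2·-2·3}·(-1)^-2·(+1)^-2 = +1.
v=∞: -5434 < 0 and 11 > 0  ⇒  (a,b)_∞ = +1.
v=19: a=19^1·(≡14), b=19^2·(≡6) mod 19; (14|19)=-1, (6|19)=+1; (−1)^{1·2·9}·(-1)^2·(+1)^1 = +1.
v=13: a=13^-1·(≡7), b=13^0·(≡2) mod 13; (7|13)=-1, (2|13)=-1; (−1)^{-1·0·6}·(-1)^0·(-1)^-1 = -1.
v=29: a=29^2·(≡26), b=29^4·(≡15) mod 29; (26|29)=-1, (15|29)=-1; (−1)^{2·4·14}·(-1)^4·(-1)^2 = +1.
v=11: a=11^1·(≡5), b=11^1·(≡4) mod 11; (5|11)=+1, (4|11)=+1; (−1)^{1·1·5}·(+1)^1·(+1)^1 = -1.
v=2: v_2(a)=-3, v_2(b)=-8; units ≡ 3, 3 (mod 8); ε·ε+αω+βω = 1·1+-3·1+-8·1 ≡ 0  ⇒  (a,b)_2 = +1.
v=37: a=37^2·(≡6), b=37^2·(≡33) mod 37; (6|37)=-1, (33|37)=+1; (−1)^{2·2·18}·(-1)^2·(+1)^2 = +1.
v=3: a=3^2·(≡2), b=3^2·(≡2) mod 3; (2|3)=-1, (2|3)=-1; (−1)^{2·2·1}·(-1)^2·(-1)^2 = +1.
Ram(-5434, 11) = {11, 13}; no ℚ_11-point on the conic.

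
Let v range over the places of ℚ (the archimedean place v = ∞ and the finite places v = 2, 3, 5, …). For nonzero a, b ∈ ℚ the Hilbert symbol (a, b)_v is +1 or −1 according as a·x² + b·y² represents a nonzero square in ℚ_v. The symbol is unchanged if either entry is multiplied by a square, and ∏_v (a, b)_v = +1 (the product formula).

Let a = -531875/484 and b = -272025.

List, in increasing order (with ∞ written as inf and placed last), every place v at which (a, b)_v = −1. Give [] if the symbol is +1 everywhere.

[13, 23, 31, inf]

Mod squares: a ≡ -851, b ≡ -1209. Check v ∈ {∞, 2, 3, 5, 11, 13, 23, 31, 37}.
v=13: a=13^0·(≡11), b=13^1·(≡5) mod 13; (11|13)=-1, (5|13)=-1; (−1)^{0·1·6}·(-1)^1·(-1)^0 = -1.
v=11: a=11^-2·(≡2), b=11^0·(≡5) mod 11; (2|11)=-1, (5|11)=+1; (−1)^{-2·0·5}·(-1)^0·(+1)^-2 = +1.
v=37: a=37^1·(≡6), b=37^0·(≡36) mod 37; (6|37)=-1, (36|37)=+1; (−1)^{1·0·18}·(-1)^0·(+1)^1 = +1.
v=2: v_2(a)=-2, v_2(b)=0; units ≡ 5, 7 (mod 8); ε·ε+αω+βω = 0·1+-2·0+0·1 ≡ 0  ⇒  (a,b)_2 = +1.
v=3: a=3^0·(≡1), b=3^3·(≡2) mod 3; (1|3)=+1, (2|3)=-1; (−1)^{0·3·1}·(+1)^3·(-1)^0 = +1.
v=5: a=5^4·(≡1), b=5^2·(≡4) mod 5; (1|5)=+1, (4|5)=+1; (−1)^{4·2·2}·(+1)^2·(+1)^4 = +1.
v=31: a=31^0·(≡11), b=31^1·(≡29) mod 31; (11|31)=-1, (29|31)=-1; (−1)^{0·1·15}·(-1)^1·(-1)^0 = -1.
v=23: a=23^1·(≡13), b=23^0·(≡19) mod 23; (13|23)=+1, (19|23)=-1; (−1)^{1·0·11}·(+1)^0·(-1)^1 = -1.
v=∞: -851 < 0 and -1209 < 0  ⇒  (a,b)_∞ = -1.
(-851, -1209 / ℚ) ramifies at {13, 23, 31, ∞}: a division algebra.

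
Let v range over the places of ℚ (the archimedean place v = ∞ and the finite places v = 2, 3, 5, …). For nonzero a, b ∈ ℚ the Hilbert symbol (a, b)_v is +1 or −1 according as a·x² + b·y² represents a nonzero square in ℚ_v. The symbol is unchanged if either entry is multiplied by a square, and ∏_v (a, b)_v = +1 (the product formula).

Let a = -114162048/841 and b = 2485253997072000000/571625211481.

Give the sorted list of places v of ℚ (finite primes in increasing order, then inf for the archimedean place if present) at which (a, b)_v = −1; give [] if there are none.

Mod squares: a ≡ -182, b ≡ 33. Check v ∈ {∞, 2, 3, 5, 7, 11, 13, 29, 31}.
v=13: a=13^1·(≡10), b=13^0·(≡11) mod 13; (10|13)=+1, (11|13)=-1; (−1)^{1·0·6}·(+1)^0·(-1)^1 = -1.
v=11: a=11^2·(≡3), b=11^5·(≡9) mod 11; (3|11)=+1, (9|11)=+1; (−1)^{2·5·5}·(+1)^5·(+1)^2 = +1.
v=29: a=29^-2·(≡19), b=29^-6·(≡22) mod 29; (19|29)=-1, (22|29)=+1; (−1)^{-2·-6·14}·(-1)^-6·(+1)^-2 = +1.
v=5: a=5^0·(≡2), b=5^6·(≡3) mod 5; (2|5)=-1, (3|5)=-1; (−1)^{0·6·2}·(-1)^6·(-1)^0 = +1.
v=3: a=3^4·(≡1), b=3^9·(≡2) mod 3; (1|3)=+1, (2|3)=-1; (−1)^{4·9·1}·(+1)^9·(-1)^4 = +1.
v=2: v_2(a)=7, v_2(b)=10; units ≡ 5, 1 (mod 8); ε·ε+αω+βω = 0·0+7·0+10·1 ≡ 0  ⇒  (a,b)_2 = +1.
v=∞: -182 < 0 and 33 > 0  ⇒  (a,b)_∞ = +1.
v=7: a=7^1·(≡2), b=7^2·(≡5) mod 7; (2|7)=+1, (5|7)=-1; (−1)^{1·2·3}·(+1)^2·(-1)^1 = -1.
v=31: a=31^0·(≡10), b=31^-2·(≡16) mod 31; (10|31)=+1, (16|31)=+1; (−1)^{0·-2·15}·(+1)^-2·(+1)^0 = +1.
(-182, 33 / ℚ) ramifies at {7, 13}: a division algebra.

[7, 13]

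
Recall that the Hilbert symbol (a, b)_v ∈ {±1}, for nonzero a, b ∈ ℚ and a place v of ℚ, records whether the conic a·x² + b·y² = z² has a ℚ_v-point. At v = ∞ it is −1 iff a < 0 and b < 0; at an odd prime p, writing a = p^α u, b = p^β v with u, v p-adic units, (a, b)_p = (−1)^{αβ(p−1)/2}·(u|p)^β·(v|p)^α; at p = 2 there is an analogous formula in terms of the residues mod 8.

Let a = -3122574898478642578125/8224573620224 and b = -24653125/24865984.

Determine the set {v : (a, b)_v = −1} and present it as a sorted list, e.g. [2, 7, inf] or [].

(a, b) ≡ (-11362, -15295) mod (ℚ^×)²; places V = {2, 3, 5, 7, 11, 13, 19, 23, ∞}.
(a,b)_19: α=1, u≡8; β=-1, v≡12 (mod 19); (8|19)=-1, (12|19)=-1; sign (−1)^1·-1^-1·-1^1 = -1.
(a,b)_2: α=-17, β=-6; u≡7, v≡1 (mod 8); ε(u)ε(v)=1·0, αω(v)=-17·0, βω(u)=-6·0; sum ≡ 0  ⇒  +1.
(a,b)_3: α=2, u≡2; β=0, v≡2 (mod 3); (2|3)=-1, (2|3)=-1; sign (−1)^0·-1^0·-1^2 = +1.
(a,b)_∞: sgn(-11362)=−, sgn(-15295)=−, so -1.
(a,b)_11: α=2, u≡3; β=-2, v≡10 (mod 11); (3|11)=+1, (10|11)=-1; sign (−1)^0·+1^-2·-1^2 = +1.
(a,b)_5: α=10, u≡3; β=5, v≡4 (mod 5); (3|5)=-1, (4|5)=+1; sign (−1)^0·-1^5·+1^10 = -1.
(a,b)_7: α=4, u≡5; β=3, v≡5 (mod 7); (5|7)=-1, (5|7)=-1; sign (−1)^0·-1^3·-1^4 = -1.
(a,b)_13: α=-7, u≡9; β=-2, v≡5 (mod 13); (9|13)=+1, (5|13)=-1; sign (−1)^0·+1^-2·-1^-7 = -1.
(a,b)_23: α=5, u≡16; β=1, v≡1 (mod 23); (16|23)=+1, (1|23)=+1; sign (−1)^1·+1^1·+1^5 = -1.
|Ram(-11362, -15295)| = 6, even; anisotropic at {5, 7, 13, 19, 23, ∞}.

[5, 7, 13, 19, 23, inf]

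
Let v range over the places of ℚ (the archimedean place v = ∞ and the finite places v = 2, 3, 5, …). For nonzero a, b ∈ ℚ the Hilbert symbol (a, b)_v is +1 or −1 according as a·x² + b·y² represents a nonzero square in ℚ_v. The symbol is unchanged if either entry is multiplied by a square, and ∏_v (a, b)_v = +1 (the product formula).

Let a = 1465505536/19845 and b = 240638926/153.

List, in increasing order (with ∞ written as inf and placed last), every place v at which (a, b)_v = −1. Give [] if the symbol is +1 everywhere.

Mod squares: a ≡ 1955, b ≡ 7733198. Check v ∈ {∞, 2, 3, 5, 7, 11, 17, 23, 29, 31}.
v=31: a=31^0·(≡7), b=31^1·(≡20) mod 31; (7|31)=+1, (20|31)=+1; (−1)^{0·1·15}·(+1)^1·(+1)^0 = +1.
v=11: a=11^4·(≡7), b=11^1·(≡6) mod 11; (7|11)=-1, (6|11)=-1; (−1)^{4·1·5}·(-1)^1·(-1)^4 = -1.
v=2: v_2(a)=8, v_2(b)=1; units ≡ 3, 7 (mod 8); ε·ε+αω+βω = 1·1+8·0+1·1 ≡ 0  ⇒  (a,b)_2 = +1.
v=23: a=23^1·(≡1), b=23^3·(≡6) mod 23; (1|23)=+1, (6|23)=+1; (−1)^{1·3·11}·(+1)^3·(+1)^1 = -1.
v=∞: 1955 > 0 and 7733198 > 0  ⇒  (a,b)_∞ = +1.
v=3: a=3^-4·(≡2), b=3^-2·(≡2) mod 3; (2|3)=-1, (2|3)=-1; (−1)^{-4·-2·1}·(-1)^-2·(-1)^-4 = +1.
v=17: a=17^1·(≡4), b=17^-1·(≡15) mod 17; (4|17)=+1, (15|17)=+1; (−1)^{1·-1·8}·(+1)^-1·(+1)^1 = +1.
v=7: a=7^-2·(≡2), b=7^0·(≡4) mod 7; (2|7)=+1, (4|7)=+1; (−1)^{-2·0·3}·(+1)^0·(+1)^-2 = +1.
v=5: a=5^-1·(≡4), b=5^0·(≡2) mod 5; (4|5)=+1, (2|5)=-1; (−1)^{-1·0·2}·(+1)^0·(-1)^-1 = -1.
v=29: a=29^0·(≡15), b=29^1·(≡1) mod 29; (15|29)=-1, (1|29)=+1; (−1)^{0·1·14}·(-1)^1·(+1)^0 = -1.
|Ram(1955, 7733198)| = 4, even; anisotropic at {5, 11, 23, 29}.

[5, 11, 23, 29]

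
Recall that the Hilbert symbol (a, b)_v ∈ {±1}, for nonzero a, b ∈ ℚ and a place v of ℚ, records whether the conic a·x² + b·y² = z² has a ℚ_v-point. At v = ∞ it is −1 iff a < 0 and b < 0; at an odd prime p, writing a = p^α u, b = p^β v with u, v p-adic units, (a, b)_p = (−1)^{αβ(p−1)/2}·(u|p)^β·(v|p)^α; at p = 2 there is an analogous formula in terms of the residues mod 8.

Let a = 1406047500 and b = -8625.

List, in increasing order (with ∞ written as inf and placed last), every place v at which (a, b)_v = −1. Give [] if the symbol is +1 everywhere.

Mod squares: a ≡ 62491, b ≡ -345. Check v ∈ {∞, 2, 3, 5, 11, 13, 19, 23}.
v=2: v_2(a)=2, v_2(b)=0; units ≡ 3, 7 (mod 8); ε·ε+αω+βω = 1·1+2·0+0·1 ≡ 1  ⇒  (a,b)_2 = -1.
v=∞: 62491 > 0 and -345 < 0  ⇒  (a,b)_∞ = +1.
v=13: a=13^1·(≡9), b=13^0·(≡7) mod 13; (9|13)=+1, (7|13)=-1; (−1)^{1·0·6}·(+1)^0·(-1)^1 = -1.
v=23: a=23^1·(≡18), b=23^1·(≡16) mod 23; (18|23)=+1, (16|23)=+1; (−1)^{1·1·11}·(+1)^1·(+1)^1 = -1.
v=19: a=19^1·(≡8), b=19^0·(≡1) mod 19; (8|19)=-1, (1|19)=+1; (−1)^{1·0·9}·(-1)^0·(+1)^1 = +1.
v=3: a=3^2·(≡1), b=3^1·(≡2) mod 3; (1|3)=+1, (2|3)=-1; (−1)^{2·1·1}·(+1)^1·(-1)^2 = +1.
v=5: a=5^4·(≡1), b=5^3·(≡1) mod 5; (1|5)=+1, (1|5)=+1; (−1)^{4·3·2}·(+1)^3·(+1)^4 = +1.
v=11: a=11^1·(≡3), b=11^0·(≡10) mod 11; (3|11)=+1, (10|11)=-1; (−1)^{1·0·5}·(+1)^0·(-1)^1 = -1.
(62491, -345 / ℚ) ramifies at {2, 11, 13, 23}: a division algebra.

[2, 11, 13, 23]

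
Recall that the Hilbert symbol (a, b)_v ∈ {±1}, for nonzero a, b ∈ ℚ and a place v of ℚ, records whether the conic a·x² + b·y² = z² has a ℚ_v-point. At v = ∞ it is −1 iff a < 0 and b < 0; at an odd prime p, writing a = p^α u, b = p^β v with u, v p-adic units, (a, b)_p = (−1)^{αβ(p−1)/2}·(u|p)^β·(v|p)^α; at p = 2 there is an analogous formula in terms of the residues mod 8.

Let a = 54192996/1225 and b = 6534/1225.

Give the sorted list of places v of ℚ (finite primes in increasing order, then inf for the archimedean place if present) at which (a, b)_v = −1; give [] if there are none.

Mod squares: a ≡ 12441, b ≡ 6. Check v ∈ {∞, 2, 3, 5, 7, 11, 13, 29}.
v=29: a=29^1·(≡28), b=29^0·(≡22) mod 29; (28|29)=+1, (22|29)=+1; (−1)^{1·0·14}·(+1)^0·(+1)^1 = +1.
v=11: a=11^3·(≡4), b=11^2·(≡8) mod 11; (4|11)=+1, (8|11)=-1; (−1)^{3·2·5}·(+1)^2·(-1)^3 = -1.
v=13: a=13^1·(≡7), b=13^0·(≡7) mod 13; (7|13)=-1, (7|13)=-1; (−1)^{1·0·6}·(-1)^0·(-1)^1 = -1.
v=2: v_2(a)=2, v_2(b)=1; units ≡ 1, 3 (mod 8); ε·ε+αω+βω = 0·1+2·1+1·0 ≡ 0  ⇒  (a,b)_2 = +1.
v=∞: 12441 > 0 and 6 > 0  ⇒  (a,b)_∞ = +1.
v=3: a=3^3·(≡1), b=3^3·(≡2) mod 3; (1|3)=+1, (2|3)=-1; (−1)^{3·3·1}·(+1)^3·(-1)^3 = +1.
v=5: a=5^-2·(≡4), b=5^-2·(≡1) mod 5; (4|5)=+1, (1|5)=+1; (−1)^{-2·-2·2}·(+1)^-2·(+1)^-2 = +1.
v=7: a=7^-2·(≡1), b=7^-2·(≡6) mod 7; (1|7)=+1, (6|7)=-1; (−1)^{-2·-2·3}·(+1)^-2·(-1)^-2 = +1.
Ram(12441, 6) = {11, 13}; no ℚ_11-point on the conic.

[11, 13]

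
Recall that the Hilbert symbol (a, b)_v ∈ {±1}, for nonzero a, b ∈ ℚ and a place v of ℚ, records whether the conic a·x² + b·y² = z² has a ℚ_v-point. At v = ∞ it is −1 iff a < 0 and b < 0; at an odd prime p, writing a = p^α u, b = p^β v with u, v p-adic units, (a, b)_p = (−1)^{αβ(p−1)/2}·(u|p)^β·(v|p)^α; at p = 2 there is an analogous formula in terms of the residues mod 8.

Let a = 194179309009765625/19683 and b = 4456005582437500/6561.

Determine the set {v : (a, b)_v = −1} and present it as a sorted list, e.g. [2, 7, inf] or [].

(a, b) ≡ (195, 31) mod (ℚ^×)²; places V = {2, 3, 5, 7, 13, 17, 31, ∞}.
(a,b)_17: α=0, u≡8; β=2, v≡7 (mod 17); (8|17)=+1, (7|17)=-1; sign (−1)^0·+1^2·-1^0 = +1.
(a,b)_7: α=2, u≡3; β=2, v≡3 (mod 7); (3|7)=-1, (3|7)=-1; sign (−1)^0·-1^2·-1^2 = +1.
(a,b)_13: α=3, u≡11; β=2, v≡6 (mod 13); (11|13)=-1, (6|13)=-1; sign (−1)^0·-1^2·-1^3 = -1.
(a,b)_31: α=4, u≡5; β=3, v≡8 (mod 31); (5|31)=+1, (8|31)=+1; sign (−1)^0·+1^3·+1^4 = +1.
(a,b)_3: α=-9, u≡2; β=-8, v≡1 (mod 3); (2|3)=-1, (1|3)=+1; sign (−1)^0·-1^-8·+1^-9 = +1.
(a,b)_∞: sgn(195)=+, sgn(31)=+, so +1.
(a,b)_2: α=0, β=2; u≡3, v≡7 (mod 8); ε(u)ε(v)=1·1, αω(v)=0·0, βω(u)=2·1; sum ≡ 1  ⇒  -1.
(a,b)_5: α=9, u≡1; β=6, v≡1 (mod 5); (1|5)=+1, (1|5)=+1; sign (−1)^0·+1^6·+1^9 = +1.
|Ram(195, 31)| = 2, even; anisotropic at {2, 13}.

[2, 13]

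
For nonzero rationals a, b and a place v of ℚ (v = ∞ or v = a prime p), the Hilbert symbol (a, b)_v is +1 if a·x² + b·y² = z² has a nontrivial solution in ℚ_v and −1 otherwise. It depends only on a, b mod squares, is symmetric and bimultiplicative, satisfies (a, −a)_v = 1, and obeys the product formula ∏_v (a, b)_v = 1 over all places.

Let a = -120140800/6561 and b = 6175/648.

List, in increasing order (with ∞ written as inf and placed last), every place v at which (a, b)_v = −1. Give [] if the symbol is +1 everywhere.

[]

(a, b) ≡ (-13, 494) mod (ℚ^×)²; places V = {2, 3, 5, 13, 19, ∞}.
(a,b)_2: α=10, β=-3; u≡3, v≡7 (mod 8); ε(u)ε(v)=1·1, αω(v)=10·0, βω(u)=-3·1; sum ≡ 0  ⇒  +1.
(a,b)_19: α=2, u≡7; β=1, v≡1 (mod 19); (7|19)=+1, (1|19)=+1; sign (−1)^0·+1^1·+1^2 = +1.
(a,b)_3: α=-8, u≡2; β=-4, v≡2 (mod 3); (2|3)=-1, (2|3)=-1; sign (−1)^0·-1^-4·-1^-8 = +1.
(a,b)_5: α=2, u≡3; β=2, v≡4 (mod 5); (3|5)=-1, (4|5)=+1; sign (−1)^0·-1^2·+1^2 = +1.
(a,b)_∞: sgn(-13)=−, sgn(494)=+, so +1.
(a,b)_13: α=1, u≡1; β=1, v≡3 (mod 13); (1|13)=+1, (3|13)=+1; sign (−1)^0·+1^1·+1^1 = +1.
Every local symbol is +1, so the conic -13·x² + 494·y² = z² has ℚ_v-points for all v and hence a ℚ-point; (a, b / ℚ) ≅ M_2(ℚ).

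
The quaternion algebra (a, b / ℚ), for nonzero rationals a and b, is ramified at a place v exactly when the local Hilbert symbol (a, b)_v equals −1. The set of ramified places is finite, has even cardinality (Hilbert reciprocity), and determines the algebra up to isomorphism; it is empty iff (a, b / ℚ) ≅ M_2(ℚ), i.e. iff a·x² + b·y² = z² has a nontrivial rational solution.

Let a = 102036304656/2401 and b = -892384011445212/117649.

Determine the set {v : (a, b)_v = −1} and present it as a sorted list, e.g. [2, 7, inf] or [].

(a, b) ≡ (1339481, -30808063) mod (ℚ^×)²; places V = {2, 3, 7, 11, 13, 17, 19, 23, 29, ∞}.
(a,b)_2: α=4, β=2; u≡1, v≡1 (mod 8); ε(u)ε(v)=0·0, αω(v)=4·0, βω(u)=2·0; sum ≡ 0  ⇒  +1.
(a,b)_∞: sgn(1339481)=+, sgn(-30808063)=−, so +1.
(a,b)_3: α=2, u≡2; β=4, v≡2 (mod 3); (2|3)=-1, (2|3)=-1; sign (−1)^0·-1^4·-1^2 = +1.
(a,b)_23: α=2, u≡20; β=3, v≡18 (mod 23); (20|23)=-1, (18|23)=+1; sign (−1)^0·-1^3·+1^2 = -1.
(a,b)_7: α=-4, u≡6; β=-6, v≡1 (mod 7); (6|7)=-1, (1|7)=+1; sign (−1)^0·-1^-6·+1^-4 = +1.
(a,b)_29: α=1, u≡10; β=1, v≡17 (mod 29); (10|29)=-1, (17|29)=-1; sign (−1)^0·-1^1·-1^1 = +1.
(a,b)_11: α=1, u≡4; β=1, v≡6 (mod 11); (4|11)=+1, (6|11)=-1; sign (−1)^1·+1^1·-1^1 = +1.
(a,b)_19: α=1, u≡1; β=1, v≡12 (mod 19); (1|19)=+1, (12|19)=-1; sign (−1)^1·+1^1·-1^1 = +1.
(a,b)_17: α=1, u≡9; β=1, v≡3 (mod 17); (9|17)=+1, (3|17)=-1; sign (−1)^0·+1^1·-1^1 = -1.
(a,b)_13: α=1, u≡12; β=3, v≡12 (mod 13); (12|13)=+1, (12|13)=+1; sign (−1)^0·+1^3·+1^1 = +1.
(1339481, -30808063 / ℚ) ramifies at {17, 23}: a division algebra.

[17, 23]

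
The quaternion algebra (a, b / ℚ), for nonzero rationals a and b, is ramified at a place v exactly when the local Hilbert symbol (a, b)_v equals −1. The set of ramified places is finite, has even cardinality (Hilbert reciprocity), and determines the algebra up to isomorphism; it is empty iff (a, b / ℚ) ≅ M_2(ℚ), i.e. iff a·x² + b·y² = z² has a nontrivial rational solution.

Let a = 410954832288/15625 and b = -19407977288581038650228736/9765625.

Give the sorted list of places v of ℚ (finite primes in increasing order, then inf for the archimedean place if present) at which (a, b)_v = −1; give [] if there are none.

[2, 11]

Mod squares: a ≡ 442, b ≡ -1309. Check v ∈ {∞, 2, 3, 5, 7, 11, 13, 17}.
v=17: a=17^1·(≡9), b=17^3·(≡15) mod 17; (9|17)=+1, (15|17)=+1; (−1)^{1·3·8}·(+1)^3·(+1)^1 = +1.
v=13: a=13^1·(≡11), b=13^2·(≡3) mod 13; (11|13)=-1, (3|13)=+1; (−1)^{1·2·6}·(-1)^2·(+1)^1 = +1.
v=3: a=3^4·(≡1), b=3^2·(≡2) mod 3; (1|3)=+1, (2|3)=-1; (−1)^{4·2·1}·(+1)^2·(-1)^4 = +1.
v=∞: 442 > 0 and -1309 < 0  ⇒  (a,b)_∞ = +1.
v=5: a=5^-6·(≡3), b=5^-10·(≡4) mod 5; (3|5)=-1, (4|5)=+1; (−1)^{-6·-10·2}·(-1)^-10·(+1)^-6 = +1.
v=2: v_2(a)=5, v_2(b)=16; units ≡ 5, 3 (mod 8); ε·ε+αω+βω = 0·1+5·1+16·1 ≡ 1  ⇒  (a,b)_2 = -1.
v=11: a=11^4·(≡7), b=11^9·(≡2) mod 11; (7|11)=-1, (2|11)=-1; (−1)^{4·9·5}·(-1)^9·(-1)^4 = -1.
v=7: a=7^2·(≡4), b=7^5·(≡2) mod 7; (4|7)=+1, (2|7)=+1; (−1)^{2·5·3}·(+1)^5·(+1)^2 = +1.
(442, -1309 / ℚ) ramifies at {2, 11}: a division algebra.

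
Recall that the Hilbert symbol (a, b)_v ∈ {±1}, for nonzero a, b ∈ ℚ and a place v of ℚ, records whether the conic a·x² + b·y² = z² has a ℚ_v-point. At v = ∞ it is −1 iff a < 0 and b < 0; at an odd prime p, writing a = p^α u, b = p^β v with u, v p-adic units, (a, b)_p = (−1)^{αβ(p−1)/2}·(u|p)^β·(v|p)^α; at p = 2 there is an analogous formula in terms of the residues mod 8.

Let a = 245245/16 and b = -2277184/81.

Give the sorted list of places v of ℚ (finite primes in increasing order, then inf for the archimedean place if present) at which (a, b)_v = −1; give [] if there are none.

Mod squares: a ≡ 5005, b ≡ -35581. Check v ∈ {∞, 2, 3, 5, 7, 11, 13, 17, 23}.
v=∞: 5005 > 0 and -35581 < 0  ⇒  (a,b)_∞ = +1.
v=3: a=3^0·(≡1), b=3^-4·(≡2) mod 3; (1|3)=+1, (2|3)=-1; (−1)^{0·-4·1}·(+1)^-4·(-1)^0 = +1.
v=23: a=23^0·(≡17), b=23^1·(≡14) mod 23; (17|23)=-1, (14|23)=-1; (−1)^{0·1·11}·(-1)^1·(-1)^0 = -1.
v=13: a=13^1·(≡5), b=13^1·(≡11) mod 13; (5|13)=-1, (11|13)=-1; (−1)^{1·1·6}·(-1)^1·(-1)^1 = +1.
v=7: a=7^3·(≡4), b=7^1·(≡5) mod 7; (4|7)=+1, (5|7)=-1; (−1)^{3·1·3}·(+1)^1·(-1)^3 = +1.
v=2: v_2(a)=-4, v_2(b)=6; units ≡ 5, 3 (mod 8); ε·ε+αω+βω = 0·1+-4·1+6·1 ≡ 0  ⇒  (a,b)_2 = +1.
v=17: a=17^0·(≡14), b=17^1·(≡15) mod 17; (14|17)=-1, (15|17)=+1; (−1)^{0·1·8}·(-1)^1·(+1)^0 = -1.
v=11: a=11^1·(≡4), b=11^0·(≡9) mod 11; (4|11)=+1, (9|11)=+1; (−1)^{1·0·5}·(+1)^0·(+1)^1 = +1.
v=5: a=5^1·(≡4), b=5^0·(≡1) mod 5; (4|5)=+1, (1|5)=+1; (−1)^{1·0·2}·(+1)^0·(+1)^1 = +1.
|Ram(5005, -35581)| = 2, even; anisotropic at {17, 23}.

[17, 23]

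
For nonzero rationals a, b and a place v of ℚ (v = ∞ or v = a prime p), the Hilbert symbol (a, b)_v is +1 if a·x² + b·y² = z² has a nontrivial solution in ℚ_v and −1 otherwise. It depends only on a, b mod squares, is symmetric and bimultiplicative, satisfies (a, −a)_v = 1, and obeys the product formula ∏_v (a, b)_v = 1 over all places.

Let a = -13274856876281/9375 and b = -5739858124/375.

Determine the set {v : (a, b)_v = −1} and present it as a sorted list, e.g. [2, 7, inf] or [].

[7, 11, 13, inf]

(a, b) ≡ (-15015, -1365) mod (ℚ^×)²; places V = {2, 3, 5, 7, 11, 13, 19, 29, ∞}.
(a,b)_11: α=3, u≡2; β=2, v≡7 (mod 11); (2|11)=-1, (7|11)=-1; sign (−1)^0·-1^2·-1^3 = -1.
(a,b)_5: α=-5, u≡3; β=-3, v≡2 (mod 5); (3|5)=-1, (2|5)=-1; sign (−1)^0·-1^-3·-1^-5 = +1.
(a,b)_2: α=0, β=2; u≡1, v≡3 (mod 8); ε(u)ε(v)=0·1, αω(v)=0·1, βω(u)=2·0; sum ≡ 0  ⇒  +1.
(a,b)_13: α=1, u≡6; β=1, v≡10 (mod 13); (6|13)=-1, (10|13)=+1; sign (−1)^0·-1^1·+1^1 = -1.
(a,b)_29: α=2, u≡7; β=0, v≡3 (mod 29); (7|29)=+1, (3|29)=-1; sign (−1)^0·+1^0·-1^2 = +1.
(a,b)_7: α=1, u≡1; β=1, v≡4 (mod 7); (1|7)=+1, (4|7)=+1; sign (−1)^1·+1^1·+1^1 = -1.
(a,b)_19: α=4, u≡12; β=4, v≡8 (mod 19); (12|19)=-1, (8|19)=-1; sign (−1)^0·-1^4·-1^4 = +1.
(a,b)_∞: sgn(-15015)=−, sgn(-1365)=−, so -1.
(a,b)_3: α=-1, u≡2; β=-1, v≡1 (mod 3); (2|3)=-1, (1|3)=+1; sign (−1)^1·-1^-1·+1^-1 = +1.
|Ram(-15015, -1365)| = 4, even; anisotropic at {7, 11, 13, ∞}.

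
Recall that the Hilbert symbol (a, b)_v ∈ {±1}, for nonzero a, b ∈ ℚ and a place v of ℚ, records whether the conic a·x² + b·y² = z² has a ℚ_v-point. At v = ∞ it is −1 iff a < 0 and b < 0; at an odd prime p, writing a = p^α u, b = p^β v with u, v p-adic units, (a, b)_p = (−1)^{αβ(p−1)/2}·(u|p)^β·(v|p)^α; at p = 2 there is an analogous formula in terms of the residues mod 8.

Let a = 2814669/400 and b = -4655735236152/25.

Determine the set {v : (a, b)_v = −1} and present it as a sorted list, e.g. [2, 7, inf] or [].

[2, 3, 11, 13]

Mod squares: a ≡ 429, b ≡ -462. Check v ∈ {∞, 2, 3, 5, 7, 11, 13}.
v=11: a=11^1·(≡2), b=11^3·(≡7) mod 11; (2|11)=-1, (7|11)=-1; (−1)^{1·3·5}·(-1)^3·(-1)^1 = -1.
v=13: a=13^1·(≡5), b=13^4·(≡8) mod 13; (5|13)=-1, (8|13)=-1; (−1)^{1·4·6}·(-1)^4·(-1)^1 = -1.
v=7: a=7^0·(≡4), b=7^1·(≡1) mod 7; (4|7)=+1, (1|7)=+1; (−1)^{0·1·3}·(+1)^1·(+1)^0 = +1.
v=3: a=3^9·(≡2), b=3^7·(≡2) mod 3; (2|3)=-1, (2|3)=-1; (−1)^{9·7·1}·(-1)^7·(-1)^9 = -1.
v=5: a=5^-2·(≡4), b=5^-2·(≡3) mod 5; (4|5)=+1, (3|5)=-1; (−1)^{-2·-2·2}·(+1)^-2·(-1)^-2 = +1.
v=2: v_2(a)=-4, v_2(b)=3; units ≡ 5, 1 (mod 8); ε·ε+αω+βω = 0·0+-4·0+3·1 ≡ 1  ⇒  (a,b)_2 = -1.
v=∞: 429 > 0 and -462 < 0  ⇒  (a,b)_∞ = +1.
|Ram(429, -462)| = 4, even; anisotropic at {2, 3, 11, 13}.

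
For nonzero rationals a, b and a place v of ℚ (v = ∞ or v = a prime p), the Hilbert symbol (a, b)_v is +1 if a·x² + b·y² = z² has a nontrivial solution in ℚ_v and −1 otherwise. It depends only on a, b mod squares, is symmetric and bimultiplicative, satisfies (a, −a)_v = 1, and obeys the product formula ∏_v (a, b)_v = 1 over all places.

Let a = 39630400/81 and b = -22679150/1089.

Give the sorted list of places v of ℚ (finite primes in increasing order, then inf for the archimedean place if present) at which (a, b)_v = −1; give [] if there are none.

(a, b) ≡ (24769, -907166) mod (ℚ^×)²; places V = {2, 3, 5, 11, 13, 17, 23, 31, 37, 41, 47, ∞}.
(a,b)_13: α=0, u≡10; β=1, v≡5 (mod 13); (10|13)=+1, (5|13)=-1; sign (−1)^0·+1^1·-1^0 = +1.
(a,b)_47: α=1, u≡31; β=0, v≡17 (mod 47); (31|47)=-1, (17|47)=+1; sign (−1)^0·-1^0·+1^1 = +1.
(a,b)_23: α=0, u≡17; β=1, v≡18 (mod 23); (17|23)=-1, (18|23)=+1; sign (−1)^0·-1^1·+1^0 = -1.
(a,b)_∞: sgn(24769)=+, sgn(-907166)=−, so +1.
(a,b)_41: α=0, u≡36; β=1, v≡17 (mod 41); (36|41)=+1, (17|41)=-1; sign (−1)^0·+1^1·-1^0 = +1.
(a,b)_37: α=0, u≡10; β=1, v≡18 (mod 37); (10|37)=+1, (18|37)=-1; sign (−1)^0·+1^1·-1^0 = +1.
(a,b)_3: α=-4, u≡1; β=-2, v≡1 (mod 3); (1|3)=+1, (1|3)=+1; sign (−1)^0·+1^-2·+1^-4 = +1.
(a,b)_31: α=1, u≡24; β=0, v≡4 (mod 31); (24|31)=-1, (4|31)=+1; sign (−1)^0·-1^0·+1^1 = +1.
(a,b)_2: α=6, β=1; u≡1, v≡1 (mod 8); ε(u)ε(v)=0·0, αω(v)=6·0, βω(u)=1·0; sum ≡ 0  ⇒  +1.
(a,b)_11: α=0, u≡10; β=-2, v≡5 (mod 11); (10|11)=-1, (5|11)=+1; sign (−1)^0·-1^-2·+1^0 = +1.
(a,b)_17: α=1, u≡11; β=0, v≡6 (mod 17); (11|17)=-1, (6|17)=-1; sign (−1)^0·-1^0·-1^1 = -1.
(a,b)_5: α=2, u≡1; β=2, v≡1 (mod 5); (1|5)=+1, (1|5)=+1; sign (−1)^0·+1^2·+1^2 = +1.
Ram(24769, -907166) = {17, 23}; no ℚ_17-point on the conic.

[17, 23]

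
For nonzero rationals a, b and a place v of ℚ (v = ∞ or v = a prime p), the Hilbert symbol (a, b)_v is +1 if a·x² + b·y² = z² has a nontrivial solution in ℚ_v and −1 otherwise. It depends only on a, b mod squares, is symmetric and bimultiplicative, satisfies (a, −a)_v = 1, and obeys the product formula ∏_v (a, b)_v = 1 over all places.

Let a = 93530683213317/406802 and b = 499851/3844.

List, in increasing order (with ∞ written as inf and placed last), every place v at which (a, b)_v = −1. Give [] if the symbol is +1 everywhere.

[2, 3, 17, 19]

(a, b) ≡ (266, 51) mod (ℚ^×)²; places V = {2, 3, 7, 11, 17, 19, 29, 31, 41, ∞}.
(a,b)_11: α=-2, u≡6; β=2, v≡10 (mod 11); (6|11)=-1, (10|11)=-1; sign (−1)^0·-1^2·-1^-2 = +1.
(a,b)_31: α=0, u≡9; β=-2, v≡25 (mod 31); (9|31)=+1, (25|31)=+1; sign (−1)^0·+1^-2·+1^0 = +1.
(a,b)_7: α=3, u≡3; β=0, v≡2 (mod 7); (3|7)=-1, (2|7)=+1; sign (−1)^0·-1^0·+1^3 = +1.
(a,b)_2: α=-1, β=-2; u≡5, v≡3 (mod 8); ε(u)ε(v)=0·1, αω(v)=-1·1, βω(u)=-2·1; sum ≡ 1  ⇒  -1.
(a,b)_19: α=1, u≡14; β=0, v≡3 (mod 19); (14|19)=-1, (3|19)=-1; sign (−1)^0·-1^0·-1^1 = -1.
(a,b)_∞: sgn(266)=+, sgn(51)=+, so +1.
(a,b)_29: α=2, u≡25; β=0, v≡24 (mod 29); (25|29)=+1, (24|29)=+1; sign (−1)^0·+1^0·+1^2 = +1.
(a,b)_41: α=-2, u≡25; β=0, v≡39 (mod 41); (25|41)=+1, (39|41)=+1; sign (−1)^0·+1^0·+1^-2 = +1.
(a,b)_3: α=10, u≡2; β=5, v≡2 (mod 3); (2|3)=-1, (2|3)=-1; sign (−1)^0·-1^5·-1^10 = -1.
(a,b)_17: α=2, u≡3; β=1, v≡5 (mod 17); (3|17)=-1, (5|17)=-1; sign (−1)^0·-1^1·-1^2 = -1.
Ram(266, 51) = {2, 3, 17, 19}; no ℚ_2-point on the conic.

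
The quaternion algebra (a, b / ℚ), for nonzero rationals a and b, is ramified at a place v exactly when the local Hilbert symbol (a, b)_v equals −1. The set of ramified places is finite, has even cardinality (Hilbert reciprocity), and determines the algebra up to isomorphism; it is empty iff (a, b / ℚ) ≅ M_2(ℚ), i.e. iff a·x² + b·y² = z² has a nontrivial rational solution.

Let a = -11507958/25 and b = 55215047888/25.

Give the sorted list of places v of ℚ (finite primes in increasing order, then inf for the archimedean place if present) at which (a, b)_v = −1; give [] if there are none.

(a, b) ≡ (-3542, 2717) mod (ℚ^×)²; places V = {2, 3, 5, 7, 11, 13, 19, 23, ∞}.
(a,b)_19: α=2, u≡7; β=1, v≡10 (mod 19); (7|19)=+1, (10|19)=-1; sign (−1)^0·+1^1·-1^2 = +1.
(a,b)_23: α=1, u≡21; β=2, v≡9 (mod 23); (21|23)=-1, (9|23)=+1; sign (−1)^0·-1^2·+1^1 = +1.
(a,b)_13: α=0, u≡7; β=1, v≡4 (mod 13); (7|13)=-1, (4|13)=+1; sign (−1)^0·-1^1·+1^0 = -1.
(a,b)_5: α=-2, u≡2; β=-2, v≡3 (mod 5); (2|5)=-1, (3|5)=-1; sign (−1)^0·-1^-2·-1^-2 = +1.
(a,b)_3: α=2, u≡1; β=0, v≡2 (mod 3); (1|3)=+1, (2|3)=-1; sign (−1)^0·+1^0·-1^2 = +1.
(a,b)_7: α=1, u≡3; β=4, v≡2 (mod 7); (3|7)=-1, (2|7)=+1; sign (−1)^0·-1^4·+1^1 = +1.
(a,b)_2: α=1, β=4; u≡5, v≡5 (mod 8); ε(u)ε(v)=0·0, αω(v)=1·1, βω(u)=4·1; sum ≡ 1  ⇒  -1.
(a,b)_11: α=1, u≡7; β=1, v≡3 (mod 11); (7|11)=-1, (3|11)=+1; sign (−1)^1·-1^1·+1^1 = +1.
(a,b)_∞: sgn(-3542)=−, sgn(2717)=+, so +1.
Ram(-3542, 2717) = {2, 13}; no ℚ_2-point on the conic.

[2, 13]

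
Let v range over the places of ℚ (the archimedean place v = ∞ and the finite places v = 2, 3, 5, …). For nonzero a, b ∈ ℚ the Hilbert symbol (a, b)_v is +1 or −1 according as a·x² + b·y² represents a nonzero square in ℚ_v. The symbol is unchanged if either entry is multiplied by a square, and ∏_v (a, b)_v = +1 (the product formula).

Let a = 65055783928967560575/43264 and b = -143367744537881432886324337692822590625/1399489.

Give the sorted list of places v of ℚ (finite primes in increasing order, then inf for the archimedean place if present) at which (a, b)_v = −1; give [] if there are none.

(a, b) ≡ (5423, -1757545) mod (ℚ^×)²; places V = {2, 3, 5, 7, 11, 13, 17, 19, 23, 29, 31, ∞}.
(a,b)_31: α=2, u≡23; β=5, v≡2 (mod 31); (23|31)=-1, (2|31)=+1; sign (−1)^0·-1^5·+1^2 = -1.
(a,b)_17: α=1, u≡2; β=3, v≡2 (mod 17); (2|17)=+1, (2|17)=+1; sign (−1)^0·+1^3·+1^1 = +1.
(a,b)_3: α=2, u≡2; β=2, v≡2 (mod 3); (2|3)=-1, (2|3)=-1; sign (−1)^0·-1^2·-1^2 = +1.
(a,b)_5: α=2, u≡2; β=5, v≡4 (mod 5); (2|5)=-1, (4|5)=+1; sign (−1)^0·-1^5·+1^2 = -1.
(a,b)_29: α=1, u≡13; β=3, v≡1 (mod 29); (13|29)=+1, (1|29)=+1; sign (−1)^0·+1^3·+1^1 = +1.
(a,b)_19: α=2, u≡10; β=4, v≡12 (mod 19); (10|19)=-1, (12|19)=-1; sign (−1)^0·-1^4·-1^2 = +1.
(a,b)_7: α=4, u≡3; β=-2, v≡2 (mod 7); (3|7)=-1, (2|7)=+1; sign (−1)^0·-1^-2·+1^4 = +1.
(a,b)_13: α=-2, u≡6; β=-4, v≡9 (mod 13); (6|13)=-1, (9|13)=+1; sign (−1)^0·-1^-4·+1^-2 = +1.
(a,b)_11: α=3, u≡9; β=6, v≡8 (mod 11); (9|11)=+1, (8|11)=-1; sign (−1)^0·+1^6·-1^3 = -1.
(a,b)_23: α=2, u≡8; β=5, v≡7 (mod 23); (8|23)=+1, (7|23)=-1; sign (−1)^0·+1^5·-1^2 = +1.
(a,b)_∞: sgn(5423)=+, sgn(-1757545)=−, so +1.
(a,b)_2: α=-8, β=0; u≡7, v≡7 (mod 8); ε(u)ε(v)=1·1, αω(v)=-8·0, βω(u)=0·0; sum ≡ 1  ⇒  -1.
Ram(5423, -1757545) = {2, 5, 11, 31}; no ℚ_2-point on the conic.

[2, 5, 11, 31]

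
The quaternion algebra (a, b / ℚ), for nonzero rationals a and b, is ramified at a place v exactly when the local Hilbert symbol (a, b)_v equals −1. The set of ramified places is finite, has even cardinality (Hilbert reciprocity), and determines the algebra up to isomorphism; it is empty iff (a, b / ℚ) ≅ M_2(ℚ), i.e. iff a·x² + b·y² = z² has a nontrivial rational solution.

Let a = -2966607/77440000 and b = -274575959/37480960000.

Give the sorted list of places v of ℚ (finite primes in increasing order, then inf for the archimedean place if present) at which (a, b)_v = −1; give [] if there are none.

(a, b) ≡ (-7, -119) mod (ℚ^×)²; places V = {2, 3, 5, 7, 11, 17, 31, ∞}.
(a,b)_11: α=-2, u≡3; β=-4, v≡8 (mod 11); (3|11)=+1, (8|11)=-1; sign (−1)^0·+1^-4·-1^-2 = +1.
(a,b)_31: α=2, u≡26; β=2, v≡9 (mod 31); (26|31)=-1, (9|31)=+1; sign (−1)^0·-1^2·+1^2 = +1.
(a,b)_17: α=0, u≡6; β=1, v≡14 (mod 17); (6|17)=-1, (14|17)=-1; sign (−1)^0·-1^1·-1^0 = -1.
(a,b)_7: α=3, u≡3; β=5, v≡1 (mod 7); (3|7)=-1, (1|7)=+1; sign (−1)^1·-1^5·+1^3 = +1.
(a,b)_∞: sgn(-7)=−, sgn(-119)=−, so -1.
(a,b)_5: α=-4, u≡2; β=-4, v≡1 (mod 5); (2|5)=-1, (1|5)=+1; sign (−1)^0·-1^-4·+1^-4 = +1.
(a,b)_3: α=2, u≡2; β=0, v≡1 (mod 3); (2|3)=-1, (1|3)=+1; sign (−1)^0·-1^0·+1^2 = +1.
(a,b)_2: α=-10, β=-12; u≡1, v≡1 (mod 8); ε(u)ε(v)=0·0, αω(v)=-10·0, βω(u)=-12·0; sum ≡ 0  ⇒  +1.
Ram(-7, -119) = {17, ∞}; no ℚ_17-point on the conic.

[17, inf]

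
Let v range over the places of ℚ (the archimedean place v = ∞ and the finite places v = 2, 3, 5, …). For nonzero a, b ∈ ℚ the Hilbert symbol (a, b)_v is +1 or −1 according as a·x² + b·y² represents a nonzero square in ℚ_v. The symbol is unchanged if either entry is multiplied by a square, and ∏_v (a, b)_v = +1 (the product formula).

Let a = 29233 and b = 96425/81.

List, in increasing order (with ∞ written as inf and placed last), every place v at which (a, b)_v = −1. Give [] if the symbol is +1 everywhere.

Mod squares: a ≡ 29233, b ≡ 3857. Check v ∈ {∞, 2, 3, 5, 7, 19, 23, 29, 31, 41}.
v=5: a=5^0·(≡3), b=5^2·(≡2) mod 5; (3|5)=-1, (2|5)=-1; (−1)^{0·2·2}·(-1)^2·(-1)^0 = +1.
v=23: a=23^1·(≡6), b=23^0·(≡18) mod 23; (6|23)=+1, (18|23)=+1; (−1)^{1·0·11}·(+1)^0·(+1)^1 = +1.
v=∞: 29233 > 0 and 3857 > 0  ⇒  (a,b)_∞ = +1.
v=7: a=7^0·(≡1), b=7^1·(≡5) mod 7; (1|7)=+1, (5|7)=-1; (−1)^{0·1·3}·(+1)^1·(-1)^0 = +1.
v=41: a=41^1·(≡16), b=41^0·(≡7) mod 41; (16|41)=+1, (7|41)=-1; (−1)^{1·0·20}·(+1)^0·(-1)^1 = -1.
v=19: a=19^0·(≡11), b=19^1·(≡8) mod 19; (11|19)=+1, (8|19)=-1; (−1)^{0·1·9}·(+1)^1·(-1)^0 = +1.
v=29: a=29^0·(≡1), b=29^1·(≡21) mod 29; (1|29)=+1, (21|29)=-1; (−1)^{0·1·14}·(+1)^1·(-1)^0 = +1.
v=2: v_2(a)=0, v_2(b)=0; units ≡ 1, 1 (mod 8); ε·ε+αω+βω = 0·0+0·0+0·0 ≡ 0  ⇒  (a,b)_2 = +1.
v=3: a=3^0·(≡1), b=3^-4·(≡2) mod 3; (1|3)=+1, (2|3)=-1; (−1)^{0·-4·1}·(+1)^-4·(-1)^0 = +1.
v=31: a=31^1·(≡13), b=31^0·(≡22) mod 31; (13|31)=-1, (22|31)=-1; (−1)^{1·0·15}·(-1)^0·(-1)^1 = -1.
(29233, 3857 / ℚ) ramifies at {31, 41}: a division algebra.

[31, 41]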